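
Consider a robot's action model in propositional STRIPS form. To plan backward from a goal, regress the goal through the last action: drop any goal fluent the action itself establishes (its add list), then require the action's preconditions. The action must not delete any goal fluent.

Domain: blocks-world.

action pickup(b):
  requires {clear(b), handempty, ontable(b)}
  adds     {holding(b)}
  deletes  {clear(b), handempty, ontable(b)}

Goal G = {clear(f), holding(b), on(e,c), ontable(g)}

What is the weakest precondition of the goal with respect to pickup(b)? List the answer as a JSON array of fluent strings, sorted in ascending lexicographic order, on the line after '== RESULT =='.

Regress:
  G ∩ del = {}  (empty — regression defined)
  G \ add = {clear(f), holding(b), on(e,c), ontable(g)} \ {holding(b)} = {clear(f), on(e,c), ontable(g)}
  ∪ pre   = {clear(f), on(e,c), ontable(g)} ∪ {clear(b), handempty, ontable(b)}
          = {clear(b), clear(f), handempty, on(e,c), ontable(b), ontable(g)}

== RESULT ==
["clear(b)", "clear(f)", "handempty", "on(e,c)", "ontable(b)", "ontable(g)"]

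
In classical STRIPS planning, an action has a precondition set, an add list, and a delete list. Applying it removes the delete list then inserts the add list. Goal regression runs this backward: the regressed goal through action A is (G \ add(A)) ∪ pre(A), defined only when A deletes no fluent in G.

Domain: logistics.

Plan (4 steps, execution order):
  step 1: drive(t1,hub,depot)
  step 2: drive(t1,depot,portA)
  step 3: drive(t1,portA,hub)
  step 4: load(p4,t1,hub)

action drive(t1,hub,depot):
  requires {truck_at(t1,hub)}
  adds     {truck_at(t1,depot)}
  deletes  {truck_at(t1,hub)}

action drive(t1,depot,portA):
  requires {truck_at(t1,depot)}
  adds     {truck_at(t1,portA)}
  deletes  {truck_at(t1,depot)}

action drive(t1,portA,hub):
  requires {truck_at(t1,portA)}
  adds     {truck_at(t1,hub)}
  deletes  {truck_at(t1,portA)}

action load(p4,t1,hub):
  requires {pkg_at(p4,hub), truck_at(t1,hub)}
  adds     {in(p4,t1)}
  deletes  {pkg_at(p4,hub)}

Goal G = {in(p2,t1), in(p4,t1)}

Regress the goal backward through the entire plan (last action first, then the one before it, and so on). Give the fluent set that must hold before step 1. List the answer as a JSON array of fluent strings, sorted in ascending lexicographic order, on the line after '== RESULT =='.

Regress step by step:
  through step 4 (load(p4,t1,hub)): drop {in(p4,t1)}, keep {in(p2,t1)}, require {pkg_at(p4,hub), truck_at(t1,hub)}
    → {in(p2,t1), pkg_at(p4,hub), truck_at(t1,hub)}
  through step 3 (drive(t1,portA,hub)): drop {truck_at(t1,hub)}, keep {in(p2,t1), pkg_at(p4,hub)}, require {truck_at(t1,portA)}
    → {in(p2,t1), pkg_at(p4,hub), truck_at(t1,portA)}
  through step 2 (drive(t1,depot,portA)): drop {truck_at(t1,portA)}, keep {in(p2,t1), pkg_at(p4,hub)}, require {truck_at(t1,depot)}
    → {in(p2,t1), pkg_at(p4,hub), truck_at(t1,depot)}
  through step 1 (drive(t1,hub,depot)): drop {truck_at(t1,depot)}, keep {in(p2,t1), pkg_at(p4,hub)}, require {truck_at(t1,hub)}
    → {in(p2,t1), pkg_at(p4,hub), truck_at(t1,hub)}

== RESULT ==
["in(p2,t1)", "pkg_at(p4,hub)", "truck_at(t1,hub)"]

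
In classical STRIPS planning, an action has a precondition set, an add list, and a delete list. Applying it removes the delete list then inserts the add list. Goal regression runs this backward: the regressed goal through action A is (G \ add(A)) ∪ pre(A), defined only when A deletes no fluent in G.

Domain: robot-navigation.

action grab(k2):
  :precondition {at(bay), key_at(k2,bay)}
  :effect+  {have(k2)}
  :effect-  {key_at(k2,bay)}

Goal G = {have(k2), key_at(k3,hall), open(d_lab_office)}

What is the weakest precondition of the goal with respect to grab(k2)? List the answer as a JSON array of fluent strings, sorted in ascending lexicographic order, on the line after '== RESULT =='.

Compute (G \ add) ∪ pre:
  G ∩ del = {}  (empty — regression defined)
  G \ add = {have(k2), key_at(k3,hall), open(d_lab_office)} \ {have(k2)} = {key_at(k3,hall), open(d_lab_office)}
  ∪ pre   = {key_at(k3,hall), open(d_lab_office)} ∪ {at(bay), key_at(k2,bay)}
          = {at(bay), key_at(k2,bay), key_at(k3,hall), open(d_lab_office)}

== RESULT ==
["at(bay)", "key_at(k2,bay)", "key_at(k3,hall)", "open(d_lab_office)"]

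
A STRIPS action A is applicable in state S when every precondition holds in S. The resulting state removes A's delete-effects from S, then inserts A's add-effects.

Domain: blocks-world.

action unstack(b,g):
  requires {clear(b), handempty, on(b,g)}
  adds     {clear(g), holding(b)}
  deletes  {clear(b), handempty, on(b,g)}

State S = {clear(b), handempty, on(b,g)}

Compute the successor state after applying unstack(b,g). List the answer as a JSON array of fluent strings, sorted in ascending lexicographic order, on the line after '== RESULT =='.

Progress:
  pre ⊆ S: {clear(b), handempty, on(b,g)} ⊆ S  — applicable
  S \ del = {}
  ∪ add   = {clear(g), holding(b)}

== RESULT ==
["clear(g)", "holding(b)"]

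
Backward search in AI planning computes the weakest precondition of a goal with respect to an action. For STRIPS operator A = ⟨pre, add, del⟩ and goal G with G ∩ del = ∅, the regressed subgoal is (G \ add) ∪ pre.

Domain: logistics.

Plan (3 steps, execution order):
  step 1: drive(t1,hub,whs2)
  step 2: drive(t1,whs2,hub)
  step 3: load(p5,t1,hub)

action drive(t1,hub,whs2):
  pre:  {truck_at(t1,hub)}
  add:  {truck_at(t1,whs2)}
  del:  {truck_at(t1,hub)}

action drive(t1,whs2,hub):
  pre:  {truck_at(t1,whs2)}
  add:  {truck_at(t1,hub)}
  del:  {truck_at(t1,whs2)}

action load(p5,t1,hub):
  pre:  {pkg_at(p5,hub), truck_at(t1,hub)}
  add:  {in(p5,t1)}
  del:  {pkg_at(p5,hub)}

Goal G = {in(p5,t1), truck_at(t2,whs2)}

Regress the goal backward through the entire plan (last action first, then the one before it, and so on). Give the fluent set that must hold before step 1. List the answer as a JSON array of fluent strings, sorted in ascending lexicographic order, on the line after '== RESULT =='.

Regress step by step:
  through step 3 (load(p5,t1,hub)): drop {in(p5,t1)}, keep {truck_at(t2,whs2)}, require {pkg_at(p5,hub), truck_at(t1,hub)}
    → {pkg_at(p5,hub), truck_at(t1,hub), truck_at(t2,whs2)}
  through step 2 (drive(t1,whs2,hub)): drop {truck_at(t1,hub)}, keep {pkg_at(p5,hub), truck_at(t2,whs2)}, require {truck_at(t1,whs2)}
    → {pkg_at(p5,hub), truck_at(t1,whs2), truck_at(t2,whs2)}
  through step 1 (drive(t1,hub,whs2)): drop {truck_at(t1,whs2)}, keep {pkg_at(p5,hub), truck_at(t2,whs2)}, require {truck_at(t1,hub)}
    → {pkg_at(p5,hub), truck_at(t1,hub), truck_at(t2,whs2)}

== RESULT ==
["pkg_at(p5,hub)", "truck_at(t1,hub)", "truck_at(t2,whs2)"]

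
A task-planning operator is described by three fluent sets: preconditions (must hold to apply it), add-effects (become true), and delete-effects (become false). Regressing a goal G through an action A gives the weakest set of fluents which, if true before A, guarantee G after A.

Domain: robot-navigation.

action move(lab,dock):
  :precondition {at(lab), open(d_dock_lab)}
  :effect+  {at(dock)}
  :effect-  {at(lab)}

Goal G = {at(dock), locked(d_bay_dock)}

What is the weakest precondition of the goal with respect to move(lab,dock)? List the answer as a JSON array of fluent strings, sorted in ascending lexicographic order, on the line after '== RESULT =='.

Regress:
  G ∩ del = {}  (empty — regression defined)
  G \ add = {at(dock), locked(d_bay_dock)} \ {at(dock)} = {locked(d_bay_dock)}
  ∪ pre   = {locked(d_bay_dock)} ∪ {at(lab), open(d_dock_lab)}
          = {at(lab), locked(d_bay_dock), open(d_dock_lab)}

== RESULT ==
["at(lab)", "locked(d_bay_dock)", "open(d_dock_lab)"]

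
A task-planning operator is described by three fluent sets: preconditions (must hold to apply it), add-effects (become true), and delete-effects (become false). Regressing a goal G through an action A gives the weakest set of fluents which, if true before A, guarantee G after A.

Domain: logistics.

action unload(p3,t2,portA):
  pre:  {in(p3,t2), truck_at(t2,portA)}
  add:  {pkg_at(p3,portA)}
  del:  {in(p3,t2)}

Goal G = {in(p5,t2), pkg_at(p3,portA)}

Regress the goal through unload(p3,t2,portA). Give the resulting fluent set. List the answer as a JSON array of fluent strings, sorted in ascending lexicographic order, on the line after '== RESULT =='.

Compute (G \ add) ∪ pre:
  G ∩ del = {}  (empty — regression defined)
  G \ add = {in(p5,t2), pkg_at(p3,portA)} \ {pkg_at(p3,portA)} = {in(p5,t2)}
  ∪ pre   = {in(p5,t2)} ∪ {in(p3,t2), truck_at(t2,portA)}
          = {in(p3,t2), in(p5,t2), truck_at(t2,portA)}

== RESULT ==
["in(p3,t2)", "in(p5,t2)", "truck_at(t2,portA)"]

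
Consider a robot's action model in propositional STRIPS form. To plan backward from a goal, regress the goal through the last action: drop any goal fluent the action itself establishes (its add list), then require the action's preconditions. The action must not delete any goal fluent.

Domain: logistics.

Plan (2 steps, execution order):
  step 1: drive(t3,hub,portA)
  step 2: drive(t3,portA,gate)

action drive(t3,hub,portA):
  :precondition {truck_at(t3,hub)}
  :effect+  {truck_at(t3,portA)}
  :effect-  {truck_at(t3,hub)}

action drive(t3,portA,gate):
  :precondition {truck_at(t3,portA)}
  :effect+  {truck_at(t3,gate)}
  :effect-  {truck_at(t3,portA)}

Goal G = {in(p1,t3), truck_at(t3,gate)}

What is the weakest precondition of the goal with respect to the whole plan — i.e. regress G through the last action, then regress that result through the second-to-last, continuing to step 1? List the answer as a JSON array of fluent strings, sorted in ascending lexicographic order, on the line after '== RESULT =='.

Work backward from the goal:
  through step 2 (drive(t3,portA,gate)): drop {truck_at(t3,gate)}, keep {in(p1,t3)}, require {truck_at(t3,portA)}
    → {in(p1,t3), truck_at(t3,portA)}
  through step 1 (drive(t3,hub,portA)): drop {truck_at(t3,portA)}, keep {in(p1,t3)}, require {truck_at(t3,hub)}
    → {in(p1,t3), truck_at(t3,hub)}

== RESULT ==
["in(p1,t3)", "truck_at(t3,hub)"]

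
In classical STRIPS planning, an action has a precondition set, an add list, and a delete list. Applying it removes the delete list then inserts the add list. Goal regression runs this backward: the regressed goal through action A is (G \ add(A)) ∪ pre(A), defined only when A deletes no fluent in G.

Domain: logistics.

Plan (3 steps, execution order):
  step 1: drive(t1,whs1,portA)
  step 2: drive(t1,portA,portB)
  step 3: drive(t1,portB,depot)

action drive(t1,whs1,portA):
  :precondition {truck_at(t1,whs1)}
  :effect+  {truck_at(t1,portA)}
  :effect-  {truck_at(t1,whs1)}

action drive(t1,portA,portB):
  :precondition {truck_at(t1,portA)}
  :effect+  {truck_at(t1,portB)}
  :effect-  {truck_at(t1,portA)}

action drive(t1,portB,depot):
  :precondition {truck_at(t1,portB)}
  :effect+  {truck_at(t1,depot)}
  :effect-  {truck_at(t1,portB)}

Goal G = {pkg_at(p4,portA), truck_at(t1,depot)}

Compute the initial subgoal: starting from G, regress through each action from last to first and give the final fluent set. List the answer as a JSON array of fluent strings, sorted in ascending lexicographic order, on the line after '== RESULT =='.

Work backward from the goal:
  through step 3 (drive(t1,portB,depot)): drop {truck_at(t1,depot)}, keep {pkg_at(p4,portA)}, require {truck_at(t1,portB)}
    → {pkg_at(p4,portA), truck_at(t1,portB)}
  through step 2 (drive(t1,portA,portB)): drop {truck_at(t1,portB)}, keep {pkg_at(p4,portA)}, require {truck_at(t1,portA)}
    → {pkg_at(p4,portA), truck_at(t1,portA)}
  through step 1 (drive(t1,whs1,portA)): drop {truck_at(t1,portA)}, keep {pkg_at(p4,portA)}, require {truck_at(t1,whs1)}
    → {pkg_at(p4,portA), truck_at(t1,whs1)}

== RESULT ==
["pkg_at(p4,portA)", "truck_at(t1,whs1)"]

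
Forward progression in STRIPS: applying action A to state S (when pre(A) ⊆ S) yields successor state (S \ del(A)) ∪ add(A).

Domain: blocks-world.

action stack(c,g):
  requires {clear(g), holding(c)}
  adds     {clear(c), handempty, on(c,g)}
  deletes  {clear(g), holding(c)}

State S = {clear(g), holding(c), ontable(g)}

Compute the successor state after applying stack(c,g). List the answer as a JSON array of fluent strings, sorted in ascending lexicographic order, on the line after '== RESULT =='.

Progress:
  pre ⊆ S: {clear(g), holding(c)} ⊆ S  — applicable
  S \ del = {ontable(g)}
  ∪ add   = {clear(c), handempty, on(c,g), ontable(g)}

== RESULT ==
["clear(c)", "handempty", "on(c,g)", "ontable(g)"]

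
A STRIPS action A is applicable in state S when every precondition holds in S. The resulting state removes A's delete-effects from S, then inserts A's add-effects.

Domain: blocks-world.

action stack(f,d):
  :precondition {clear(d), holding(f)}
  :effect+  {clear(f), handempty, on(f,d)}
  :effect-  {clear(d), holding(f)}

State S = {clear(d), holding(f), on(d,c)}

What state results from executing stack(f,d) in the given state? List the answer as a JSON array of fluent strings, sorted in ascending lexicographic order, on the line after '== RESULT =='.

Compute (S \ del) ∪ add:
  pre ⊆ S: {clear(d), holding(f)} ⊆ S  — applicable
  S \ del = {on(d,c)}
  ∪ add   = {clear(f), handempty, on(d,c), on(f,d)}

== RESULT ==
["clear(f)", "handempty", "on(d,c)", "on(f,d)"]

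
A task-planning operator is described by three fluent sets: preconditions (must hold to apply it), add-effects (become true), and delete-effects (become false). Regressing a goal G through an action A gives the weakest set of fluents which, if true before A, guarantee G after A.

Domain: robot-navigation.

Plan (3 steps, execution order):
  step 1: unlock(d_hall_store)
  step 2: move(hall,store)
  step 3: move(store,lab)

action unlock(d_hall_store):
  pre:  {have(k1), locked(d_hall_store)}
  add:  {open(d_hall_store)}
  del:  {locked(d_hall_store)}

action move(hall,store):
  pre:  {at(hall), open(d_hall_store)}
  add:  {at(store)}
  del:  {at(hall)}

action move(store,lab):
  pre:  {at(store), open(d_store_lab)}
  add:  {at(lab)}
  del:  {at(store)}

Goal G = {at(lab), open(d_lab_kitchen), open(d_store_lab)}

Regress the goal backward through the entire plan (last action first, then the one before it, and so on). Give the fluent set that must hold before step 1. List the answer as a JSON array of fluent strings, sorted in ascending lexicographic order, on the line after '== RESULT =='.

Work backward from the goal:
  through step 3 (move(store,lab)): drop {at(lab)}, keep {open(d_lab_kitchen), open(d_store_lab)}, require {at(store), open(d_store_lab)}
    → {at(store), open(d_lab_kitchen), open(d_store_lab)}
  through step 2 (move(hall,store)): drop {at(store)}, keep {open(d_lab_kitchen), open(d_store_lab)}, require {at(hall), open(d_hall_store)}
    → {at(hall), open(d_hall_store), open(d_lab_kitchen), open(d_store_lab)}
  through step 1 (unlock(d_hall_store)): drop {open(d_hall_store)}, keep {at(hall), open(d_lab_kitchen), open(d_store_lab)}, require {have(k1), locked(d_hall_store)}
    → {at(hall), have(k1), locked(d_hall_store), open(d_lab_kitchen), open(d_store_lab)}

== RESULT ==
["at(hall)", "have(k1)", "locked(d_hall_store)", "open(d_lab_kitchen)", "open(d_store_lab)"]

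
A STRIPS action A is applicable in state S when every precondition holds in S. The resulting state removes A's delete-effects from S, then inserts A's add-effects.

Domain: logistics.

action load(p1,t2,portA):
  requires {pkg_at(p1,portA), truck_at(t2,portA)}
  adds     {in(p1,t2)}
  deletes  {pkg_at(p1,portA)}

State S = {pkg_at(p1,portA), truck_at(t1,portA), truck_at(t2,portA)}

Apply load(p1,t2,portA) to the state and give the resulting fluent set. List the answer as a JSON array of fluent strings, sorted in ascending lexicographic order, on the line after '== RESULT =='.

Compute (S \ del) ∪ add:
  pre ⊆ S: {pkg_at(p1,portA), truck_at(t2,portA)} ⊆ S  — applicable
  S \ del = {truck_at(t1,portA), truck_at(t2,portA)}
  ∪ add   = {in(p1,t2), truck_at(t1,portA), truck_at(t2,portA)}

== RESULT ==
["in(p1,t2)", "truck_at(t1,portA)", "truck_at(t2,portA)"]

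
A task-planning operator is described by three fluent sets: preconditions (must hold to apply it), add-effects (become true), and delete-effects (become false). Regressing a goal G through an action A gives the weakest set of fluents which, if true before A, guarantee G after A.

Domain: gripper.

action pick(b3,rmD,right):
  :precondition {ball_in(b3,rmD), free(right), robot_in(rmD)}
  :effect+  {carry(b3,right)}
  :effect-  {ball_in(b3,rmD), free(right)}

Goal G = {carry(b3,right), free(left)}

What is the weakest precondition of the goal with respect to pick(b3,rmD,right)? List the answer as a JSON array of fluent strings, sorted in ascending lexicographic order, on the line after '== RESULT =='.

Regress:
  G ∩ del = {}  (empty — regression defined)
  G \ add = {carry(b3,right), free(left)} \ {carry(b3,right)} = {free(left)}
  ∪ pre   = {free(left)} ∪ {ball_in(b3,rmD), free(right), robot_in(rmD)}
          = {ball_in(b3,rmD), free(left), free(right), robot_in(rmD)}

== RESULT ==
["ball_in(b3,rmD)", "free(left)", "free(right)", "robot_in(rmD)"]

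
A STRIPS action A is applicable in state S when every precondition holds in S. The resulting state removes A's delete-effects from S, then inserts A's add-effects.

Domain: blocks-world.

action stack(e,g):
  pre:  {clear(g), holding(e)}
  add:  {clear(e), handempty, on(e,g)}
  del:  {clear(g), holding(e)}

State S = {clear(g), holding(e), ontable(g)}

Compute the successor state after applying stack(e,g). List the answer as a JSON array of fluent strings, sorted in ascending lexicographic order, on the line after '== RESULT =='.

Compute (S \ del) ∪ add:
  pre ⊆ S: {clear(g), holding(e)} ⊆ S  — applicable
  S \ del = {ontable(g)}
  ∪ add   = {clear(e), handempty, on(e,g), ontable(g)}

== RESULT ==
["clear(e)", "handempty", "on(e,g)", "ontable(g)"]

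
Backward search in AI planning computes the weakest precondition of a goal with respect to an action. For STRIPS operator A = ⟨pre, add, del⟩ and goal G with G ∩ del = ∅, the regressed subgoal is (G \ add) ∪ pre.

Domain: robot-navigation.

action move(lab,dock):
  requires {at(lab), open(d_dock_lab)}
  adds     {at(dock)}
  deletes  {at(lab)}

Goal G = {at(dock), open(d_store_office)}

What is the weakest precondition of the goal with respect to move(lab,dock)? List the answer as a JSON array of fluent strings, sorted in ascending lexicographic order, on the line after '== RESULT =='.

Compute (G \ add) ∪ pre:
  G ∩ del = {}  (empty — regression defined)
  G \ add = {at(dock), open(d_store_office)} \ {at(dock)} = {open(d_store_office)}
  ∪ pre   = {open(d_store_office)} ∪ {at(lab), open(d_dock_lab)}
          = {at(lab), open(d_dock_lab), open(d_store_office)}

== RESULT ==
["at(lab)", "open(d_dock_lab)", "open(d_store_office)"]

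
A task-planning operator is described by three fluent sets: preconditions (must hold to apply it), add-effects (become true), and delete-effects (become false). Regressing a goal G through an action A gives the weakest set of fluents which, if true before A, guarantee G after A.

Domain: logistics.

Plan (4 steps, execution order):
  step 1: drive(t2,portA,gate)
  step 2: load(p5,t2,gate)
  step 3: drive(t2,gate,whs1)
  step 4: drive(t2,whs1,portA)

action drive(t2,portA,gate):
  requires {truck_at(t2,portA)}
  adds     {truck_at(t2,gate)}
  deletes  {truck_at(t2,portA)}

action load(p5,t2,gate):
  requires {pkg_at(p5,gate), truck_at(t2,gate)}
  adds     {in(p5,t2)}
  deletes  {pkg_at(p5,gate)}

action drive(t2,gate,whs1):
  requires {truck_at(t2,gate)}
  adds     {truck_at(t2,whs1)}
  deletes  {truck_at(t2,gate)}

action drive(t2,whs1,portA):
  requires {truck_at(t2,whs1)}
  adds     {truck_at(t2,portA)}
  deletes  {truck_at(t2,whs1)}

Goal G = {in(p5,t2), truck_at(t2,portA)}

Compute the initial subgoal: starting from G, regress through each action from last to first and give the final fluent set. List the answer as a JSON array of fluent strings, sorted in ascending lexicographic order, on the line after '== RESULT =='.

Regress step by step:
  through step 4 (drive(t2,whs1,portA)): drop {truck_at(t2,portA)}, keep {in(p5,t2)}, require {truck_at(t2,whs1)}
    → {in(p5,t2), truck_at(t2,whs1)}
  through step 3 (drive(t2,gate,whs1)): drop {truck_at(t2,whs1)}, keep {in(p5,t2)}, require {truck_at(t2,gate)}
    → {in(p5,t2), truck_at(t2,gate)}
  through step 2 (load(p5,t2,gate)): drop {in(p5,t2)}, keep {truck_at(t2,gate)}, require {pkg_at(p5,gate), truck_at(t2,gate)}
    → {pkg_at(p5,gate), truck_at(t2,gate)}
  through step 1 (drive(t2,portA,gate)): drop {truck_at(t2,gate)}, keep {pkg_at(p5,gate)}, require {truck_at(t2,portA)}
    → {pkg_at(p5,gate), truck_at(t2,portA)}

== RESULT ==
["pkg_at(p5,gate)", "truck_at(t2,portA)"]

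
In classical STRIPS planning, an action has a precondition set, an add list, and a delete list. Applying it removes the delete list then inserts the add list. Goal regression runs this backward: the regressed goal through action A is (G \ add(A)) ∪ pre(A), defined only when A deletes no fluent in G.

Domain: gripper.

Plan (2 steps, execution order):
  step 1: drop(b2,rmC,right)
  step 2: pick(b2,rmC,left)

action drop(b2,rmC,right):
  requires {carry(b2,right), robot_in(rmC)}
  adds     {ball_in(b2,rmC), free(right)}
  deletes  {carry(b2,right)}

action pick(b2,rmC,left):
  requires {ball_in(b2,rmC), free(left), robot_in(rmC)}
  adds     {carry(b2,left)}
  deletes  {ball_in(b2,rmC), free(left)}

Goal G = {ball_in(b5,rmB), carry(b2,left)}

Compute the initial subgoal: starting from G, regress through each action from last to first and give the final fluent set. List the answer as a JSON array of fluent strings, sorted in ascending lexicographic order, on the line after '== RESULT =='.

Work backward from the goal:
  through step 2 (pick(b2,rmC,left)): drop {carry(b2,left)}, keep {ball_in(b5,rmB)}, require {ball_in(b2,rmC), free(left), robot_in(rmC)}
    → {ball_in(b2,rmC), ball_in(b5,rmB), free(left), robot_in(rmC)}
  through step 1 (drop(b2,rmC,right)): drop {ball_in(b2,rmC)}, keep {ball_in(b5,rmB), free(left), robot_in(rmC)}, require {carry(b2,right), robot_in(rmC)}
    → {ball_in(b5,rmB), carry(b2,right), free(left), robot_in(rmC)}

== RESULT ==
["ball_in(b5,rmB)", "carry(b2,right)", "free(left)", "robot_in(rmC)"]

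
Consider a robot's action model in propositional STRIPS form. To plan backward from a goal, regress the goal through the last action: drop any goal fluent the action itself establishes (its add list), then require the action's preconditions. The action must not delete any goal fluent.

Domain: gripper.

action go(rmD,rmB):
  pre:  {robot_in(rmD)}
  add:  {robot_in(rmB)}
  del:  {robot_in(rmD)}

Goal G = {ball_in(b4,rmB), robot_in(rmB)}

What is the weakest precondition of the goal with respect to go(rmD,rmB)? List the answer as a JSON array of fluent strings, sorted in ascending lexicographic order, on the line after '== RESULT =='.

Regress:
  G ∩ del = {}  (empty — regression defined)
  G \ add = {ball_in(b4,rmB), robot_in(rmB)} \ {robot_in(rmB)} = {ball_in(b4,rmB)}
  ∪ pre   = {ball_in(b4,rmB)} ∪ {robot_in(rmD)}
          = {ball_in(b4,rmB), robot_in(rmD)}

== RESULT ==
["ball_in(b4,rmB)", "robot_in(rmD)"]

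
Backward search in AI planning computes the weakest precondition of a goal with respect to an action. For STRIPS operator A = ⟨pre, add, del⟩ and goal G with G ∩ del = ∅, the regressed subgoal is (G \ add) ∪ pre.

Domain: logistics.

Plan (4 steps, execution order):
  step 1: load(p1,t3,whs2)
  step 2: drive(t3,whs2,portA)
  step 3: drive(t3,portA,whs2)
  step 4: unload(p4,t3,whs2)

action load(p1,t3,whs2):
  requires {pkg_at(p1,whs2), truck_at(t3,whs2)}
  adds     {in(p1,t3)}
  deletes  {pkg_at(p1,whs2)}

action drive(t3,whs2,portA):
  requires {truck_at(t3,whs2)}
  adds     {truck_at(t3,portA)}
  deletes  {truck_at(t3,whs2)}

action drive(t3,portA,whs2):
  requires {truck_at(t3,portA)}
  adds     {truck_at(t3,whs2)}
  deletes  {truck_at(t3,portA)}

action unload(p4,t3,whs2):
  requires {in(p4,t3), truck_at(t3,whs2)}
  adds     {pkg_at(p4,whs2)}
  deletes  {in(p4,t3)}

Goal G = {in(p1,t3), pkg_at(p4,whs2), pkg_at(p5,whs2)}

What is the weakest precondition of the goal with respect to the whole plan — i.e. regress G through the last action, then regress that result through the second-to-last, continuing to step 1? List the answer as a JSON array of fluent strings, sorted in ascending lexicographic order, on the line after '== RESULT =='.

Regress step by step:
  through step 4 (unload(p4,t3,whs2)): drop {pkg_at(p4,whs2)}, keep {in(p1,t3), pkg_at(p5,whs2)}, require {in(p4,t3), truck_at(t3,whs2)}
    → {in(p1,t3), in(p4,t3), pkg_at(p5,whs2), truck_at(t3,whs2)}
  through step 3 (drive(t3,portA,whs2)): drop {truck_at(t3,whs2)}, keep {in(p1,t3), in(p4,t3), pkg_at(p5,whs2)}, require {truck_at(t3,portA)}
    → {in(p1,t3), in(p4,t3), pkg_at(p5,whs2), truck_at(t3,portA)}
  through step 2 (drive(t3,whs2,portA)): drop {truck_at(t3,portA)}, keep {in(p1,t3), in(p4,t3), pkg_at(p5,whs2)}, require {truck_at(t3,whs2)}
    → {in(p1,t3), in(p4,t3), pkg_at(p5,whs2), truck_at(t3,whs2)}
  through step 1 (load(p1,t3,whs2)): drop {in(p1,t3)}, keep {in(p4,t3), pkg_at(p5,whs2), truck_at(t3,whs2)}, require {pkg_at(p1,whs2), truck_at(t3,whs2)}
    → {in(p4,t3), pkg_at(p1,whs2), pkg_at(p5,whs2), truck_at(t3,whs2)}

== RESULT ==
["in(p4,t3)", "pkg_at(p1,whs2)", "pkg_at(p5,whs2)", "truck_at(t3,whs2)"]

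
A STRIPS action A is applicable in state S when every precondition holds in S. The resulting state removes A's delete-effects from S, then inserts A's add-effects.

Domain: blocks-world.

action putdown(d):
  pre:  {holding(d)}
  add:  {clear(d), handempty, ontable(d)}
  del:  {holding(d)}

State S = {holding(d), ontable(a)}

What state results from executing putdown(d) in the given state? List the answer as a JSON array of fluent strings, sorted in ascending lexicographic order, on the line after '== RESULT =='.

Compute (S \ del) ∪ add:
  pre ⊆ S: {holding(d)} ⊆ S  — applicable
  S \ del = {ontable(a)}
  ∪ add   = {clear(d), handempty, ontable(a), ontable(d)}

== RESULT ==
["clear(d)", "handempty", "ontable(a)", "ontable(d)"]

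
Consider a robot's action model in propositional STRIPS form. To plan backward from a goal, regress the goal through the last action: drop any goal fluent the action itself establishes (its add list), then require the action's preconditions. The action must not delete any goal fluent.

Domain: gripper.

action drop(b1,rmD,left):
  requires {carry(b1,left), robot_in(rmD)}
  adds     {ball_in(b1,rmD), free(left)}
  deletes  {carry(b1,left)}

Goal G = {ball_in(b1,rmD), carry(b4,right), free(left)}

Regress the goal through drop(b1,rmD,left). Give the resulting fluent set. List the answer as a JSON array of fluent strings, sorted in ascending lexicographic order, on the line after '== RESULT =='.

Regress:
  G ∩ del = {}  (empty — regression defined)
  G \ add = {ball_in(b1,rmD), carry(b4,right), free(left)} \ {ball_in(b1,rmD), free(left)} = {carry(b4,right)}
  ∪ pre   = {carry(b4,right)} ∪ {carry(b1,left), robot_in(rmD)}
          = {carry(b1,left), carry(b4,right), robot_in(rmD)}

== RESULT ==
["carry(b1,left)", "carry(b4,right)", "robot_in(rmD)"]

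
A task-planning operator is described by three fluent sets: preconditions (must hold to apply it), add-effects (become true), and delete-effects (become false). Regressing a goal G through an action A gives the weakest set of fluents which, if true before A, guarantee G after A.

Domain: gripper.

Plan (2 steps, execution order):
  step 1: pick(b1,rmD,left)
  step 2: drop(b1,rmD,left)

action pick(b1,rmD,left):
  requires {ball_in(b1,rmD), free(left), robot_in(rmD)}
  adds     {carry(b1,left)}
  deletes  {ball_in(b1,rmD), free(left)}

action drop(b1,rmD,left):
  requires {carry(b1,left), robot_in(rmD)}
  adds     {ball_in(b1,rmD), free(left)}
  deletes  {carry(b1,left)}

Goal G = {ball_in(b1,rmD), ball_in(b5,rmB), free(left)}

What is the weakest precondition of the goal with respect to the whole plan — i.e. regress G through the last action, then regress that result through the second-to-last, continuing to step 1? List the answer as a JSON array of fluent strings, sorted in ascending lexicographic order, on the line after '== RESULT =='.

Regress step by step:
  through step 2 (drop(b1,rmD,left)): drop {ball_in(b1,rmD), free(left)}, keep {ball_in(b5,rmB)}, require {carry(b1,left), robot_in(rmD)}
    → {ball_in(b5,rmB), carry(b1,left), robot_in(rmD)}
  through step 1 (pick(b1,rmD,left)): drop {carry(b1,left)}, keep {ball_in(b5,rmB), robot_in(rmD)}, require {ball_in(b1,rmD), free(left), robot_in(rmD)}
    → {ball_in(b1,rmD), ball_in(b5,rmB), free(left), robot_in(rmD)}

== RESULT ==
["ball_in(b1,rmD)", "ball_in(b5,rmB)", "free(left)", "robot_in(rmD)"]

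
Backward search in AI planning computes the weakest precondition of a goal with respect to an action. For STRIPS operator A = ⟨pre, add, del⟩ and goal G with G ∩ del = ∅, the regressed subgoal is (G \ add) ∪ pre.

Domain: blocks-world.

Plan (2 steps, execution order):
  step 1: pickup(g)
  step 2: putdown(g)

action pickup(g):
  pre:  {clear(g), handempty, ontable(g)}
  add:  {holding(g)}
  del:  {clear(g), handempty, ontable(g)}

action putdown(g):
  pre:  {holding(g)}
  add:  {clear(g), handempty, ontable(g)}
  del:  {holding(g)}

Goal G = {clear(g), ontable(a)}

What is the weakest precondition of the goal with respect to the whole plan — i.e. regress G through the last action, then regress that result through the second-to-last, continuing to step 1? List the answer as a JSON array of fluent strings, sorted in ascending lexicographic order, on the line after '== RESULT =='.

Regress step by step:
  through step 2 (putdown(g)): drop {clear(g)}, keep {ontable(a)}, require {holding(g)}
    → {holding(g), ontable(a)}
  through step 1 (pickup(g)): drop {holding(g)}, keep {ontable(a)}, require {clear(g), handempty, ontable(g)}
    → {clear(g), handempty, ontable(a), ontable(g)}

== RESULT ==
["clear(g)", "handempty", "ontable(a)", "ontable(g)"]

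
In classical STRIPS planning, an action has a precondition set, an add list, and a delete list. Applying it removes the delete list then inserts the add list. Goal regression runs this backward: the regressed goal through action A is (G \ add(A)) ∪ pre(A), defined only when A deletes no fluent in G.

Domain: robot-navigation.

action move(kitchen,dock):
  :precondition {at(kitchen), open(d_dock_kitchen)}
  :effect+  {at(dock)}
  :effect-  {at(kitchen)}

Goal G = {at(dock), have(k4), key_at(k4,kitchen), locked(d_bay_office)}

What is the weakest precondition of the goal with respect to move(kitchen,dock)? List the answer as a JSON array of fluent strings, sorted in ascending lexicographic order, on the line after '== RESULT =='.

Regress:
  G ∩ del = {}  (empty — regression defined)
  G \ add = {at(dock), have(k4), key_at(k4,kitchen), locked(d_bay_office)} \ {at(dock)} = {have(k4), key_at(k4,kitchen), locked(d_bay_office)}
  ∪ pre   = {have(k4), key_at(k4,kitchen), locked(d_bay_office)} ∪ {at(kitchen), open(d_dock_kitchen)}
          = {at(kitchen), have(k4), key_at(k4,kitchen), locked(d_bay_office), open(d_dock_kitchen)}

== RESULT ==
["at(kitchen)", "have(k4)", "key_at(k4,kitchen)", "locked(d_bay_office)", "open(d_dock_kitchen)"]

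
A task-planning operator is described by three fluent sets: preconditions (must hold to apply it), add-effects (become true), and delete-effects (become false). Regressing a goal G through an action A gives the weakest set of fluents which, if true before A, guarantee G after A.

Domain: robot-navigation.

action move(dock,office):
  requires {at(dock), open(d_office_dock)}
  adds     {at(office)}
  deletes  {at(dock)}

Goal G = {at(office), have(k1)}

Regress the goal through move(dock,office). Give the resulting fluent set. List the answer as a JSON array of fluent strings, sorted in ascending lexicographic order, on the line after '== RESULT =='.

Compute (G \ add) ∪ pre:
  G ∩ del = {}  (empty — regression defined)
  G \ add = {at(office), have(k1)} \ {at(office)} = {have(k1)}
  ∪ pre   = {have(k1)} ∪ {at(dock), open(d_office_dock)}
          = {at(dock), have(k1), open(d_office_dock)}

== RESULT ==
["at(dock)", "have(k1)", "open(d_office_dock)"]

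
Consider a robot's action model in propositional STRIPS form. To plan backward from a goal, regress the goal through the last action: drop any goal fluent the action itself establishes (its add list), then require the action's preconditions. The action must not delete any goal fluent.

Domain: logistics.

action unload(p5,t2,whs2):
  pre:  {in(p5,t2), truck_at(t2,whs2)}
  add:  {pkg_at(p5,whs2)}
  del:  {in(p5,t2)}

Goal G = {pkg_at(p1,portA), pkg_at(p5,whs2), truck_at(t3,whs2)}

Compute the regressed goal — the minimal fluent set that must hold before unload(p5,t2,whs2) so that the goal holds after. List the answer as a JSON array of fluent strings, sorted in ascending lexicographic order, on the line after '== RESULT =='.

Regress:
  G ∩ del = {}  (empty — regression defined)
  G \ add = {pkg_at(p1,portA), pkg_at(p5,whs2), truck_at(t3,whs2)} \ {pkg_at(p5,whs2)} = {pkg_at(p1,portA), truck_at(t3,whs2)}
  ∪ pre   = {pkg_at(p1,portA), truck_at(t3,whs2)} ∪ {in(p5,t2), truck_at(t2,whs2)}
          = {in(p5,t2), pkg_at(p1,portA), truck_at(t2,whs2), truck_at(t3,whs2)}

== RESULT ==
["in(p5,t2)", "pkg_at(p1,portA)", "truck_at(t2,whs2)", "truck_at(t3,whs2)"]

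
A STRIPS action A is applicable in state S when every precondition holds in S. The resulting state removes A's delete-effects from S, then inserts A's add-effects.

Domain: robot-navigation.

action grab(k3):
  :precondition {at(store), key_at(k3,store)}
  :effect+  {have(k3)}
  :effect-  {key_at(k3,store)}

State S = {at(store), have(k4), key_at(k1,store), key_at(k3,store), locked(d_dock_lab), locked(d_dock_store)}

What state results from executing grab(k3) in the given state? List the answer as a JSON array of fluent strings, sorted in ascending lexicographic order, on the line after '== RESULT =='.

Compute (S \ del) ∪ add:
  pre ⊆ S: {at(store), key_at(k3,store)} ⊆ S  — applicable
  S \ del = {at(store), have(k4), key_at(k1,store), locked(d_dock_lab), locked(d_dock_store)}
  ∪ add   = {at(store), have(k3), have(k4), key_at(k1,store), locked(d_dock_lab), locked(d_dock_store)}

== RESULT ==
["at(store)", "have(k3)", "have(k4)", "key_at(k1,store)", "locked(d_dock_lab)", "locked(d_dock_store)"]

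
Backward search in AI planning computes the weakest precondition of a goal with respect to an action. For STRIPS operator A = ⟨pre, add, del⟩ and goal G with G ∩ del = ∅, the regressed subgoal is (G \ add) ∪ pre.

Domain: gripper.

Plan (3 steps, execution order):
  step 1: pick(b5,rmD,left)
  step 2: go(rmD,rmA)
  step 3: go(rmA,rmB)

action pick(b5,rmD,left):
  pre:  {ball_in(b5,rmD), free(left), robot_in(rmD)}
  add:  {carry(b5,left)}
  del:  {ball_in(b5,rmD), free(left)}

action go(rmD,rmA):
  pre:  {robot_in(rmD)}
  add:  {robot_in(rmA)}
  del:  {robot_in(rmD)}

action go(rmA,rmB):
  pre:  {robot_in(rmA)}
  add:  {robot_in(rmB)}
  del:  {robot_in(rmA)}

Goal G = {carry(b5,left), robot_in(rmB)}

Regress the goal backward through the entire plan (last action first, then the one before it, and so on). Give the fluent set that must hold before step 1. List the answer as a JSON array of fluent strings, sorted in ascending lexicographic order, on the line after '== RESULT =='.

Regress step by step:
  through step 3 (go(rmA,rmB)): drop {robot_in(rmB)}, keep {carry(b5,left)}, require {robot_in(rmA)}
    → {carry(b5,left), robot_in(rmA)}
  through step 2 (go(rmD,rmA)): drop {robot_in(rmA)}, keep {carry(b5,left)}, require {robot_in(rmD)}
    → {carry(b5,left), robot_in(rmD)}
  through step 1 (pick(b5,rmD,left)): drop {carry(b5,left)}, keep {robot_in(rmD)}, require {ball_in(b5,rmD), free(left), robot_in(rmD)}
    → {ball_in(b5,rmD), free(left), robot_in(rmD)}

== RESULT ==
["ball_in(b5,rmD)", "free(left)", "robot_in(rmD)"]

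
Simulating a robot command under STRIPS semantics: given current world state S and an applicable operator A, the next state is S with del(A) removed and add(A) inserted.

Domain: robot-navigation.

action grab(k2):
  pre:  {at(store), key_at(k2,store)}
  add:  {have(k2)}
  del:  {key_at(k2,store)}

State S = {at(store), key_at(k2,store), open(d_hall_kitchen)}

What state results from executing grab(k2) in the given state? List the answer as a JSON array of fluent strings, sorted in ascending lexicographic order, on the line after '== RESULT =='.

Compute (S \ del) ∪ add:
  pre ⊆ S: {at(store), key_at(k2,store)} ⊆ S  — applicable
  S \ del = {at(store), open(d_hall_kitchen)}
  ∪ add   = {at(store), have(k2), open(d_hall_kitchen)}

== RESULT ==
["at(store)", "have(k2)", "open(d_hall_kitchen)"]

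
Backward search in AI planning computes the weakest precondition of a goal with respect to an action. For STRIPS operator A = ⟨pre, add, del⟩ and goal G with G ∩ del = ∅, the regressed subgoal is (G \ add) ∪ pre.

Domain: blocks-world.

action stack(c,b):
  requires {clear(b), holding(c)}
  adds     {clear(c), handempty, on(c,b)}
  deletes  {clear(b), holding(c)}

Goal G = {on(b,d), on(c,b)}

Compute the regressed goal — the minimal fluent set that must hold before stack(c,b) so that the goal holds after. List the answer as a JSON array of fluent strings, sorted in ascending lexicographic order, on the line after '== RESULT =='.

Regress:
  G ∩ del = {}  (empty — regression defined)
  G \ add = {on(b,d), on(c,b)} \ {clear(c), handempty, on(c,b)} = {on(b,d)}
  ∪ pre   = {on(b,d)} ∪ {clear(b), holding(c)}
          = {clear(b), holding(c), on(b,d)}

== RESULT ==
["clear(b)", "holding(c)", "on(b,d)"]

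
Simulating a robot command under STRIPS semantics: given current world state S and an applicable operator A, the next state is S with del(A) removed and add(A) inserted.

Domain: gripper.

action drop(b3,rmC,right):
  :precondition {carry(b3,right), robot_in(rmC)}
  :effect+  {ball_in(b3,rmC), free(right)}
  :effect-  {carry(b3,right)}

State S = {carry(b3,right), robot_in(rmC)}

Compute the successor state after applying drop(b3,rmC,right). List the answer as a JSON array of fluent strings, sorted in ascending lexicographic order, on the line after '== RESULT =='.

Compute (S \ del) ∪ add:
  pre ⊆ S: {carry(b3,right), robot_in(rmC)} ⊆ S  — applicable
  S \ del = {robot_in(rmC)}
  ∪ add   = {ball_in(b3,rmC), free(right), robot_in(rmC)}

== RESULT ==
["ball_in(b3,rmC)", "free(right)", "robot_in(rmC)"]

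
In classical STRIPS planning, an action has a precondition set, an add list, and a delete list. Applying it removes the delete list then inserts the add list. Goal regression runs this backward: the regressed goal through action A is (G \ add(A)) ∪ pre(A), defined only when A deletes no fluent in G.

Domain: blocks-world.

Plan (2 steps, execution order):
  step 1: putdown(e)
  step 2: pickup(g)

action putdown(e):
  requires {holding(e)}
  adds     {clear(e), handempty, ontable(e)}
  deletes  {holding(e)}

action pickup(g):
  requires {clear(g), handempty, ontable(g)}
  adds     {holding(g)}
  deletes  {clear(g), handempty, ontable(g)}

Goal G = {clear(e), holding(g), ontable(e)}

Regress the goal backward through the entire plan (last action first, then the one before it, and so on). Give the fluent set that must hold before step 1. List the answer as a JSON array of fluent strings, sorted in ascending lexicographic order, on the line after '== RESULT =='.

Regress step by step:
  through step 2 (pickup(g)): drop {holding(g)}, keep {clear(e), ontable(e)}, require {clear(g), handempty, ontable(g)}
    → {clear(e), clear(g), handempty, ontable(e), ontable(g)}
  through step 1 (putdown(e)): drop {clear(e), handempty, ontable(e)}, keep {clear(g), ontable(g)}, require {holding(e)}
    → {clear(g), holding(e), ontable(g)}

== RESULT ==
["clear(g)", "holding(e)", "ontable(g)"]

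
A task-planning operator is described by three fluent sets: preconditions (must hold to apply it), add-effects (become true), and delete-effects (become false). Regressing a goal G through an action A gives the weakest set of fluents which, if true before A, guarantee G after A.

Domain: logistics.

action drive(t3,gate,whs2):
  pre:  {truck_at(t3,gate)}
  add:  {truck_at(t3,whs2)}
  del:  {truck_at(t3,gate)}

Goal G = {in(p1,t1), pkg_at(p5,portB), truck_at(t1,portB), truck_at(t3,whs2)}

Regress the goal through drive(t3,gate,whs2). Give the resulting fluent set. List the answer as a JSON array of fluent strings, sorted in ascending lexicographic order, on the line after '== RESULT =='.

Compute (G \ add) ∪ pre:
  G ∩ del = {}  (empty — regression defined)
  G \ add = {in(p1,t1), pkg_at(p5,portB), truck_at(t1,portB), truck_at(t3,whs2)} \ {truck_at(t3,whs2)} = {in(p1,t1), pkg_at(p5,portB), truck_at(t1,portB)}
  ∪ pre   = {in(p1,t1), pkg_at(p5,portB), truck_at(t1,portB)} ∪ {truck_at(t3,gate)}
          = {in(p1,t1), pkg_at(p5,portB), truck_at(t1,portB), truck_at(t3,gate)}

== RESULT ==
["in(p1,t1)", "pkg_at(p5,portB)", "truck_at(t1,portB)", "truck_at(t3,gate)"]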